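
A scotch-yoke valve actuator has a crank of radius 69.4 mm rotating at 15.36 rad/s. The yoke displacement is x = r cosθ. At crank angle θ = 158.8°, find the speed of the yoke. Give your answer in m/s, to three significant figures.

0.385

ω = 15.36 rad/s
x = r cosθ ⇒ ẋ = −rω sinθ.
|v| = rω|sinθ| = 0.0694·15.36·|sin 158.8°| = 0.38549 m/s.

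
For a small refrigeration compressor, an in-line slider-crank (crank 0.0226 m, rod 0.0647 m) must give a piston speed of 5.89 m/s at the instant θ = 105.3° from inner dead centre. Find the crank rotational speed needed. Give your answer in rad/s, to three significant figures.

For an in-line slider-crank, |v_piston| = rω|sinθ|·[1 + r cosθ/√(L² − r² sin²θ)].
With r = 0.0226 m, L = 0.0647 m, θ = 105.3°: the bracketed kinematic factor |dx/dθ| = 0.019665 m.
ω = v/|dx/dθ| = 5.89/0.019665 = 299.52 rad/s.

300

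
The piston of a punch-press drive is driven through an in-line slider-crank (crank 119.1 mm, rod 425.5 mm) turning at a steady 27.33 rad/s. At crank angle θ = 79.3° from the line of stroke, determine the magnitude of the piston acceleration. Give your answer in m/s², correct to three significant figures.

ω = 27.33 rad/s
x(θ) = r cosθ + √(L² − r² sin²θ); with ω constant, a = ω²·d²x/dθ².
d²x/dθ² = −r cosθ − r²(cos2θ)/√u − r⁴ sin²2θ/(4u^{3/2}),  u = L² − r² sin²θ = 0.167354 m².
Substituting r = 0.1191 m, L = 0.4255 m, θ = 79.3°: d²x/dθ² = +0.010073 m.
a = ω²·d²x/dθ² = (27.33)²·(+0.010073) = +7.5237 m/s²;  |a| = 7.5237 m/s².

7.52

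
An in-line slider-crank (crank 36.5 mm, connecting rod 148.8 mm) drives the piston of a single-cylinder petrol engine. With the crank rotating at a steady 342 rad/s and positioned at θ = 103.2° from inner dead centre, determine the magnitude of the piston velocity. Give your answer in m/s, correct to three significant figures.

ω = 342 rad/s
For an in-line slider-crank, x = r cosθ + √(L² − r² sin²θ), so v = −rω sinθ·[1 + r cosθ/√(L² − r² sin²θ)].
With r = 0.0365 m, L = 0.1488 m, θ = 103.2°: √(L² − r² sin²θ) = 0.14449 m.
v = −0.0365·342·0.97358·[1 + 0.0365·-0.22835/0.14449] = -11.452 m/s.
|v| = 11.452 m/s.

11.5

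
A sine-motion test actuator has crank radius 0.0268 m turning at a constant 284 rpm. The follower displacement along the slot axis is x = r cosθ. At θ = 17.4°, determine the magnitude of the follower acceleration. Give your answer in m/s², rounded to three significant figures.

22.6

ω = 29.74 rad/s (from 284 rpm).
x = r cosθ ⇒ ẍ = −rω² cosθ (ω constant).
|a| = rω²|cosθ| = 0.0268·(29.74)²·|cos 17.4°| = 22.62 m/s².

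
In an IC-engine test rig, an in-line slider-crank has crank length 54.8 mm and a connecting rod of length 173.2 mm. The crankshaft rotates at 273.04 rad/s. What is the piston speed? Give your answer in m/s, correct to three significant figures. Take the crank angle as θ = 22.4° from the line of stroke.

ω = 273 rad/s
For an in-line slider-crank, x = r cosθ + √(L² − r² sin²θ), so v = −rω sinθ·[1 + r cosθ/√(L² − r² sin²θ)].
With r = 0.0548 m, L = 0.1732 m, θ = 22.4°: √(L² − r² sin²θ) = 0.17194 m.
v = −0.0548·273·0.38107·[1 + 0.0548·0.92455/0.17194] = -7.382 m/s.
|v| = 7.382 m/s.

7.38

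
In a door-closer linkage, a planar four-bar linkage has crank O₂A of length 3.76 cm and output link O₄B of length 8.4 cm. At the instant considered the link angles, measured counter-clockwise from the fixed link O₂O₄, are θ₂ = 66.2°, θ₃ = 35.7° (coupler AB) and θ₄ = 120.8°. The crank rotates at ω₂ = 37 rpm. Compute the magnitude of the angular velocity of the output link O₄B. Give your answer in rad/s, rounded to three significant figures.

0.883

ω₂ = 3.875 rad/s (from 37 rpm).
Differentiating the loop-closure r₂e^{iθ₂}+r₃e^{iθ₃}=r₁+r₄e^{iθ₄} gives r₂ω₂e^{iθ₂}+r₃ω₃e^{iθ₃}=r₄ω₄e^{iθ₄}.
Eliminating the other unknown: ω₄ = r₂ω₂ sin(θ₂−θ₃) / [r₄ sin(θ₄−θ₃)].
Numerator sine = +0.50754; denominator sine = +0.99635.
Result = 0.0376·3.875·(+0.50754) / (0.084·(+0.99635)) = +0.88348 rad/s; magnitude 0.88348 rad/s.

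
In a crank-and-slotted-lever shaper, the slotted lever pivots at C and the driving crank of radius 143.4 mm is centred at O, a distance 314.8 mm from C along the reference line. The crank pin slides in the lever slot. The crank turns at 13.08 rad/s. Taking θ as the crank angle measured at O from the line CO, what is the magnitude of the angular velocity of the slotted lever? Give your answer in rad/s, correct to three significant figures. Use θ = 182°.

ω = 13.08 rad/s
Crank pin A relative to C: A = (d + r cosθ, r sinθ); lever angle φ = atan2(r sinθ, d + r cosθ).
Differentiating tanφ: φ̇ = rω(d cosθ + r)/(d² + r² + 2dr cosθ).
d² + r² + 2dr cosθ = |CA|² = 0.029433 m²;  d cosθ + r = -0.17121 m.
|ω_lever| = |0.1434·13.08·-0.17121| / 0.029433 = 10.911 rad/s.

10.9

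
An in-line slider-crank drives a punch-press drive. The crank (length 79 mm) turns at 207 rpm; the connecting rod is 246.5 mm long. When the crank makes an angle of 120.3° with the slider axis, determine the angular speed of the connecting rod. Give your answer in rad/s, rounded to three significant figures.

3.65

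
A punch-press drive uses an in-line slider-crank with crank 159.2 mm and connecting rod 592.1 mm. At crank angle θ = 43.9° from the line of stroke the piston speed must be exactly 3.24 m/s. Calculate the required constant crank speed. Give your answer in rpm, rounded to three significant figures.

234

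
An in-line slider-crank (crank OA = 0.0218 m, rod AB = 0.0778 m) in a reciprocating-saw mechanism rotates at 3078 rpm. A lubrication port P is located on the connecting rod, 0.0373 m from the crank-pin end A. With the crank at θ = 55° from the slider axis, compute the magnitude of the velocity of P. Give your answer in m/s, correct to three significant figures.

6.56

ω = 322.3 rad/s.  Crank-pin speed |V_A| = rω = 7.0267 m/s, perpendicular to OA.
Rod angle: sinφ = −(r/L) sinθ ⇒ φ = -13.269°; ω_rod = −rω cosθ/√(L²−r²sin²θ) = -53.225 rad/s.
V_P = V_A + ω_rod × AP, with AP = 0.0373 m along the rod.
Components: V_Px = −rω sinθ − a·ω_rod·sinφ = -6.2117 m/s;  V_Py = rω cosθ + a·ω_rod·cosφ = +2.0981 m/s.
|V_P| = √(V_Px² + V_Py²) = 6.5564 m/s.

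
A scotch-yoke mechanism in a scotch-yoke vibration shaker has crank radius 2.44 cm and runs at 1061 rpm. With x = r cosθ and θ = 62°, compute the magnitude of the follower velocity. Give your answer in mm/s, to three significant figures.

ω = 111.1 rad/s (from 1061 rpm).
x = r cosθ ⇒ ẋ = −rω sinθ.
|v| = rω|sinθ| = 0.0244·111.1·|sin 62°| = 2.3937 m/s = 2393.7 mm/s.

2390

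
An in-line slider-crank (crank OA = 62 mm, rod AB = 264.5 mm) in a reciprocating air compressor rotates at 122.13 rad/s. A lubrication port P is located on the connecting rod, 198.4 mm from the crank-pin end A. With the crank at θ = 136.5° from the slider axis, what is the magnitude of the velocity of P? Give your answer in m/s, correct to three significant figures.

4.74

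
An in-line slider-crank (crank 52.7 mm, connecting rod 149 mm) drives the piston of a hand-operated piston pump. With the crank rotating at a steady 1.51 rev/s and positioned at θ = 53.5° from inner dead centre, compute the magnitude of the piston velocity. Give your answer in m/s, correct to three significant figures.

ω = 2π·1.51 = 9.488 rad/s
For an in-line slider-crank, x = r cosθ + √(L² − r² sin²θ), so v = −rω sinθ·[1 + r cosθ/√(L² − r² sin²θ)].
With r = 0.0527 m, L = 0.149 m, θ = 53.5°: √(L² − r² sin²θ) = 0.14285 m.
v = −0.0527·9.488·0.80386·[1 + 0.0527·0.59482/0.14285] = -0.49012 m/s.
|v| = 0.49012 m/s.

0.490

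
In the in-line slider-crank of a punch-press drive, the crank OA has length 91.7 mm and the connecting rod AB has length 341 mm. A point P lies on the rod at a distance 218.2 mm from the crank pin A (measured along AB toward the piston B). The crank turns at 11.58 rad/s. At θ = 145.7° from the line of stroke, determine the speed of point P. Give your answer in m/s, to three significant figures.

0.602

ω = 11.58 rad/s.  Crank-pin speed |V_A| = rω = 1.0619 m/s, perpendicular to OA.
Rod angle: sinφ = −(r/L) sinθ ⇒ φ = -8.716°; ω_rod = −rω cosθ/√(L²−r²sin²θ) = +2.6026 rad/s.
V_P = V_A + ω_rod × AP, with AP = 0.2182 m along the rod.
Components: V_Px = −rω sinθ − a·ω_rod·sinφ = -0.51234 m/s;  V_Py = rω cosθ + a·ω_rod·cosφ = -0.3159 m/s.
|V_P| = √(V_Px² + V_Py²) = 0.60191 m/s.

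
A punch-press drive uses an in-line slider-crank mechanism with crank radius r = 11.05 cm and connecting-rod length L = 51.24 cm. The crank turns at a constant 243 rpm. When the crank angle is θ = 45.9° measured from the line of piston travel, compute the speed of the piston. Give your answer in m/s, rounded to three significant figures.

ω = 2π·243/60 = 25.45 rad/s
For an in-line slider-crank, x = r cosθ + √(L² − r² sin²θ), so v = −rω sinθ·[1 + r cosθ/√(L² − r² sin²θ)].
With r = 0.1105 m, L = 0.5124 m, θ = 45.9°: √(L² − r² sin²θ) = 0.50622 m.
v = −0.1105·25.45·0.71813·[1 + 0.1105·0.69591/0.50622] = -2.326 m/s.
|v| = 2.326 m/s.

2.33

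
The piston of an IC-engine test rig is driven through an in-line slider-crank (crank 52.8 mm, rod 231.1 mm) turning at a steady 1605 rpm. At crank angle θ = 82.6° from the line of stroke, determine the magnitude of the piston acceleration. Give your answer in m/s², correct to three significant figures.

146

ω = 2π·1605/60 = 168.1 rad/s
x(θ) = r cosθ + √(L² − r² sin²θ); with ω constant, a = ω²·d²x/dθ².
d²x/dθ² = −r cosθ − r²(cos2θ)/√u − r⁴ sin²2θ/(4u^{3/2}),  u = L² − r² sin²θ = 0.0506656 m².
Substituting r = 0.0528 m, L = 0.2311 m, θ = 82.6°: d²x/dθ² = +0.005163 m.
a = ω²·d²x/dθ² = (168.1)²·(+0.005163) = +145.85 m/s²;  |a| = 145.85 m/s².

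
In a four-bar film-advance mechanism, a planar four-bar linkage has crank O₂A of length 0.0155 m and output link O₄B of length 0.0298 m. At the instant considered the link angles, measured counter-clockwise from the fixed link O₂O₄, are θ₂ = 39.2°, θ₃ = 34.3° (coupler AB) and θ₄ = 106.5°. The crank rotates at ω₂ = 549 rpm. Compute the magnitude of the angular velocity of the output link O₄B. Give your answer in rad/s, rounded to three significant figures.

2.68

ω₂ = 57.49 rad/s (from 549 rpm).
Differentiating the loop-closure r₂e^{iθ₂}+r₃e^{iθ₃}=r₁+r₄e^{iθ₄} gives r₂ω₂e^{iθ₂}+r₃ω₃e^{iθ₃}=r₄ω₄e^{iθ₄}.
Eliminating the other unknown: ω₄ = r₂ω₂ sin(θ₂−θ₃) / [r₄ sin(θ₄−θ₃)].
Numerator sine = +0.08542; denominator sine = +0.95213.
Result = 0.0155·57.49·(+0.08542) / (0.0298·(+0.95213)) = +2.6827 rad/s; magnitude 2.6827 rad/s.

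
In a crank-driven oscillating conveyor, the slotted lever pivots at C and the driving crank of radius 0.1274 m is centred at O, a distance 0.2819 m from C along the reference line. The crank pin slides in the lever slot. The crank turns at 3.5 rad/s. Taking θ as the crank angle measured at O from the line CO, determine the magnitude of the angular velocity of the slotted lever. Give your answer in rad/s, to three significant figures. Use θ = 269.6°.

ω = 3.5 rad/s
Crank pin A relative to C: A = (d + r cosθ, r sinθ); lever angle φ = atan2(r sinθ, d + r cosθ).
Differentiating tanφ: φ̇ = rω(d cosθ + r)/(d² + r² + 2dr cosθ).
d² + r² + 2dr cosθ = |CA|² = 0.0951969 m²;  d cosθ + r = +0.12543 m.
|ω_lever| = |0.1274·3.5·+0.12543| / 0.0951969 = 0.58752 rad/s.

0.588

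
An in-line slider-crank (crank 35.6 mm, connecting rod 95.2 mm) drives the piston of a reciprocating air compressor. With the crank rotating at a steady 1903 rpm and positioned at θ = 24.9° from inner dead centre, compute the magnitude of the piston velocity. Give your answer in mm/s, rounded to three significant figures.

ω = 2π·1903/60 = 199.3 rad/s
For an in-line slider-crank, x = r cosθ + √(L² − r² sin²θ), so v = −rω sinθ·[1 + r cosθ/√(L² − r² sin²θ)].
With r = 0.0356 m, L = 0.0952 m, θ = 24.9°: √(L² − r² sin²θ) = 0.094013 m.
v = −0.0356·199.3·0.42104·[1 + 0.0356·0.90704/0.094013] = -4.013 m/s.
|v| = 4.013 m/s = 4013 mm/s.

4010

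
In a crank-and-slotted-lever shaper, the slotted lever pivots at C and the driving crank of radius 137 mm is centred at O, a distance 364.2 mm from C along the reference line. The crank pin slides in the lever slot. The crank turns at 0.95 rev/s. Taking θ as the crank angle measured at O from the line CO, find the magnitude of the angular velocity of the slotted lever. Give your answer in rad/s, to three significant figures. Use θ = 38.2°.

1.51

ω = 5.969 rad/s (from 0.95 rev/s).
Crank pin A relative to C: A = (d + r cosθ, r sinθ); lever angle φ = atan2(r sinθ, d + r cosθ).
Differentiating tanφ: φ̇ = rω(d cosθ + r)/(d² + r² + 2dr cosθ).
d² + r² + 2dr cosθ = |CA|² = 0.229832 m²;  d cosθ + r = +0.42321 m.
|ω_lever| = |0.137·5.969·+0.42321| / 0.229832 = 1.5058 rad/s.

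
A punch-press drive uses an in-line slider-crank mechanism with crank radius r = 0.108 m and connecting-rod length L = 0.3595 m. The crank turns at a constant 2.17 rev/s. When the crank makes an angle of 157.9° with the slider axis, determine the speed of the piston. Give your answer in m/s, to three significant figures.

0.399

ω = 2π·2.17 = 13.63 rad/s
For an in-line slider-crank, x = r cosθ + √(L² − r² sin²θ), so v = −rω sinθ·[1 + r cosθ/√(L² − r² sin²θ)].
With r = 0.108 m, L = 0.3595 m, θ = 157.9°: √(L² − r² sin²θ) = 0.3572 m.
v = −0.108·13.63·0.37622·[1 + 0.108·-0.92653/0.3572] = -0.3988 m/s.
|v| = 0.3988 m/s.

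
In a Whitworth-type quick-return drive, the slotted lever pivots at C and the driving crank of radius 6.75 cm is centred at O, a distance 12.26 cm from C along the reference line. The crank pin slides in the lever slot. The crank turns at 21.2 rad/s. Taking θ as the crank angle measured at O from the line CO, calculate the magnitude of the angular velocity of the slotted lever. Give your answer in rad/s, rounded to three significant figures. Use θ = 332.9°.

ω = 21.2 rad/s
Crank pin A relative to C: A = (d + r cosθ, r sinθ); lever angle φ = atan2(r sinθ, d + r cosθ).
Differentiating tanφ: φ̇ = rω(d cosθ + r)/(d² + r² + 2dr cosθ).
d² + r² + 2dr cosθ = |CA|² = 0.0343209 m²;  d cosθ + r = +0.17664 m.
|ω_lever| = |0.0675·21.2·+0.17664| / 0.0343209 = 7.365 rad/s.

7.36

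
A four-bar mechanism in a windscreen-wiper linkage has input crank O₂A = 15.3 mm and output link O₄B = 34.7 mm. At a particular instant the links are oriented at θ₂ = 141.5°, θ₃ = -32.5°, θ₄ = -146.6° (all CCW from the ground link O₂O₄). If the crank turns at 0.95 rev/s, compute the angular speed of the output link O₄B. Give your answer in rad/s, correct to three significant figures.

0.301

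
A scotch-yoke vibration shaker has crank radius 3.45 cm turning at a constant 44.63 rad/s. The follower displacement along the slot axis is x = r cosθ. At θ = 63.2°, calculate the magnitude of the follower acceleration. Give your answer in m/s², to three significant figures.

ω = 44.63 rad/s
x = r cosθ ⇒ ẍ = −rω² cosθ (ω constant).
|a| = rω²|cosθ| = 0.0345·(44.63)²·|cos 63.2°| = 30.984 m/s².

31.0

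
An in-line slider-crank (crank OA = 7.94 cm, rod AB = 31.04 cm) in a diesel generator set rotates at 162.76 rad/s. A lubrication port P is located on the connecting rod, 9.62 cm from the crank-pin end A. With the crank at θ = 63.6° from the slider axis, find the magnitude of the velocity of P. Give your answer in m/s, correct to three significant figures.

12.6

ω = 162.8 rad/s.  Crank-pin speed |V_A| = rω = 12.923 m/s, perpendicular to OA.
Rod angle: sinφ = −(r/L) sinθ ⇒ φ = -13.245°; ω_rod = −rω cosθ/√(L²−r²sin²θ) = -19.018 rad/s.
V_P = V_A + ω_rod × AP, with AP = 0.0962 m along the rod.
Components: V_Px = −rω sinθ − a·ω_rod·sinφ = -11.995 m/s;  V_Py = rω cosθ + a·ω_rod·cosφ = +3.9652 m/s.
|V_P| = √(V_Px² + V_Py²) = 12.633 m/s.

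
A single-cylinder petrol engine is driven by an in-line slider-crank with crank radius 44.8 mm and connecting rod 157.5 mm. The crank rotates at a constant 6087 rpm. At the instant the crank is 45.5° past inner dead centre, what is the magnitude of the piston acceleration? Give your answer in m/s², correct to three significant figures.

12800

ω = 2π·6087/60 = 637.4 rad/s
x(θ) = r cosθ + √(L² − r² sin²θ); with ω constant, a = ω²·d²x/dθ².
d²x/dθ² = −r cosθ − r²(cos2θ)/√u − r⁴ sin²2θ/(4u^{3/2}),  u = L² − r² sin²θ = 0.0237852 m².
Substituting r = 0.0448 m, L = 0.1575 m, θ = 45.5°: d²x/dθ² = -0.031448 m.
a = ω²·d²x/dθ² = (637.4)²·(-0.031448) = -12778 m/s²;  |a| = 12778 m/s².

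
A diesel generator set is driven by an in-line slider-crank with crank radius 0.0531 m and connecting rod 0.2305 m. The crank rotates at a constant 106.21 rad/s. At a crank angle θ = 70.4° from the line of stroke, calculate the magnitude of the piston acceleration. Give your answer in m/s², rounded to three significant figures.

ω = 106.2 rad/s
x(θ) = r cosθ + √(L² − r² sin²θ); with ω constant, a = ω²·d²x/dθ².
d²x/dθ² = −r cosθ − r²(cos2θ)/√u − r⁴ sin²2θ/(4u^{3/2}),  u = L² − r² sin²θ = 0.0506279 m².
Substituting r = 0.0531 m, L = 0.2305 m, θ = 70.4°: d²x/dθ² = -0.0081712 m.
a = ω²·d²x/dθ² = (106.2)²·(-0.0081712) = -92.175 m/s²;  |a| = 92.175 m/s².

92.2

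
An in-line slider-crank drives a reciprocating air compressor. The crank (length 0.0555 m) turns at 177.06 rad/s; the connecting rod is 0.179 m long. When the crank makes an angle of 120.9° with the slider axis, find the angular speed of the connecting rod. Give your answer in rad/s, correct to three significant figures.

29.2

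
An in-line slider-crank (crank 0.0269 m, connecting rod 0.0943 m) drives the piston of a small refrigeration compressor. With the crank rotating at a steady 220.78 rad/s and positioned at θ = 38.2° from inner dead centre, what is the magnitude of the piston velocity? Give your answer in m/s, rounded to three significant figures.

4.51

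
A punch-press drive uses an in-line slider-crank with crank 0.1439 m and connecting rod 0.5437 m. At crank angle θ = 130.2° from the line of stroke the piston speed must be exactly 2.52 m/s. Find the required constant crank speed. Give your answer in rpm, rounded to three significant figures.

For an in-line slider-crank, |v_piston| = rω|sinθ|·[1 + r cosθ/√(L² − r² sin²θ)].
With r = 0.1439 m, L = 0.5437 m, θ = 130.2°: the bracketed kinematic factor |dx/dθ| = 0.090738 m.
ω = v/|dx/dθ| = 2.52/0.090738 = 27.772 rad/s.
N = 60ω/(2π) = 265.2 rpm.

265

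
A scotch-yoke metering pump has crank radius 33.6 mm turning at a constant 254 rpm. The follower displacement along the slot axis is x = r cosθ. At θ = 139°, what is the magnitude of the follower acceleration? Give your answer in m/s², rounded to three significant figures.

17.9

ω = 26.6 rad/s (from 254 rpm).
x = r cosθ ⇒ ẍ = −rω² cosθ (ω constant).
|a| = rω²|cosθ| = 0.0336·(26.6)²·|cos 139°| = 17.941 m/s².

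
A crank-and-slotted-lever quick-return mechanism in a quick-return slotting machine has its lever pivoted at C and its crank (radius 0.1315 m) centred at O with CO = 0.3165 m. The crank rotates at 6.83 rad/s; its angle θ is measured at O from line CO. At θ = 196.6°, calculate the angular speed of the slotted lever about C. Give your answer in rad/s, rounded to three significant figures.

ω = 6.83 rad/s
Crank pin A relative to C: A = (d + r cosθ, r sinθ); lever angle φ = atan2(r sinθ, d + r cosθ).
Differentiating tanφ: φ̇ = rω(d cosθ + r)/(d² + r² + 2dr cosθ).
d² + r² + 2dr cosθ = |CA|² = 0.0376942 m²;  d cosθ + r = -0.17181 m.
|ω_lever| = |0.1315·6.83·-0.17181| / 0.0376942 = 4.0937 rad/s.

4.09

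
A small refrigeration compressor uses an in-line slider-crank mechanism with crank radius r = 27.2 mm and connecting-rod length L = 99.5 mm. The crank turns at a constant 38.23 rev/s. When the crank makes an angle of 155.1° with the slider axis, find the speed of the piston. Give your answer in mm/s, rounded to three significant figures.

2060

ω = 2π·38.2 = 240.2 rad/s
For an in-line slider-crank, x = r cosθ + √(L² − r² sin²θ), so v = −rω sinθ·[1 + r cosθ/√(L² − r² sin²θ)].
With r = 0.0272 m, L = 0.0995 m, θ = 155.1°: √(L² − r² sin²θ) = 0.098839 m.
v = −0.0272·240.2·0.42104·[1 + 0.0272·-0.90704/0.098839] = -2.0642 m/s.
|v| = 2.0642 m/s = 2064.2 mm/s.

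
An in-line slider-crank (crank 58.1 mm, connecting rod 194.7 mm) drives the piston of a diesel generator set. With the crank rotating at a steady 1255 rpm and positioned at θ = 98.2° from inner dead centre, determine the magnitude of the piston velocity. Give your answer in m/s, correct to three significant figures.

7.22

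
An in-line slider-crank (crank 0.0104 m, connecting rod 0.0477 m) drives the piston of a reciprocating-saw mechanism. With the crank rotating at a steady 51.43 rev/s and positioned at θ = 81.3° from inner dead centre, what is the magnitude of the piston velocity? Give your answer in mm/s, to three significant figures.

3430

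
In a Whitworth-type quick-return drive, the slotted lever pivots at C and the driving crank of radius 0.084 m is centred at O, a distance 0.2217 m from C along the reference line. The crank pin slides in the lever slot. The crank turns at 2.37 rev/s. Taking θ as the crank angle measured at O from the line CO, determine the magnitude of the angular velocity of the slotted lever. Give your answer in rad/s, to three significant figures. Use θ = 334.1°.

3.95

ω = 14.89 rad/s (from 2.37 rev/s).
Crank pin A relative to C: A = (d + r cosθ, r sinθ); lever angle φ = atan2(r sinθ, d + r cosθ).
Differentiating tanφ: φ̇ = rω(d cosθ + r)/(d² + r² + 2dr cosθ).
d² + r² + 2dr cosθ = |CA|² = 0.0897115 m²;  d cosθ + r = +0.28343 m.
|ω_lever| = |0.084·14.89·+0.28343| / 0.0897115 = 3.9519 rad/s.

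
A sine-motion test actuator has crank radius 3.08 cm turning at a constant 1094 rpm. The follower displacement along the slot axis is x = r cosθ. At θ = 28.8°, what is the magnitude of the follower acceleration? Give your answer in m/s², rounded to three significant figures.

354

ω = 114.6 rad/s (from 1094 rpm).
x = r cosθ ⇒ ẍ = −rω² cosθ (ω constant).
|a| = rω²|cosθ| = 0.0308·(114.6)²·|cos 28.8°| = 354.24 m/s².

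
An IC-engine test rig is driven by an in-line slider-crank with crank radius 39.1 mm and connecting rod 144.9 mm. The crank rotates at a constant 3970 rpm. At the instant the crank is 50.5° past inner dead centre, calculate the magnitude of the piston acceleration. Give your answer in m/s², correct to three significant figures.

ω = 2π·3970/60 = 415.7 rad/s
x(θ) = r cosθ + √(L² − r² sin²θ); with ω constant, a = ω²·d²x/dθ².
d²x/dθ² = −r cosθ − r²(cos2θ)/√u − r⁴ sin²2θ/(4u^{3/2}),  u = L² − r² sin²θ = 0.0200857 m².
Substituting r = 0.0391 m, L = 0.1449 m, θ = 50.5°: d²x/dθ² = -0.02301 m.
a = ω²·d²x/dθ² = (415.7)²·(-0.02301) = -3977 m/s²;  |a| = 3977 m/s².

3980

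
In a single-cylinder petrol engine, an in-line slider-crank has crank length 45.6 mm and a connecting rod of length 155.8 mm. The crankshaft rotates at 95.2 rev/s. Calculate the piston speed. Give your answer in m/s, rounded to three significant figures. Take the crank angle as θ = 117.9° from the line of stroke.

20.7

ω = 2π·95.2 = 598.2 rad/s
For an in-line slider-crank, x = r cosθ + √(L² − r² sin²θ), so v = −rω sinθ·[1 + r cosθ/√(L² − r² sin²θ)].
With r = 0.0456 m, L = 0.1558 m, θ = 117.9°: √(L² − r² sin²θ) = 0.1505 m.
v = −0.0456·598.2·0.88377·[1 + 0.0456·-0.46793/0.1505] = -20.688 m/s.
|v| = 20.688 m/s.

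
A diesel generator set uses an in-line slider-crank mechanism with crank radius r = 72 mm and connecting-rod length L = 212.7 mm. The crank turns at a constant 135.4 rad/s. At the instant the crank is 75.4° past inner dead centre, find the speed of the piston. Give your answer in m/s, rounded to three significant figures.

ω = 135.4 rad/s
For an in-line slider-crank, x = r cosθ + √(L² − r² sin²θ), so v = −rω sinθ·[1 + r cosθ/√(L² − r² sin²θ)].
With r = 0.072 m, L = 0.2127 m, θ = 75.4°: √(L² − r² sin²θ) = 0.20096 m.
v = −0.072·135.4·0.96771·[1 + 0.072·0.25207/0.20096] = -10.286 m/s.
|v| = 10.286 m/s.

10.3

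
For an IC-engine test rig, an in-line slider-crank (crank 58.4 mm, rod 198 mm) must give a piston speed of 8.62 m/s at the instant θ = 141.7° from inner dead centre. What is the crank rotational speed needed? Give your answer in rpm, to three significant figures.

2970

For an in-line slider-crank, |v_piston| = rω|sinθ|·[1 + r cosθ/√(L² − r² sin²θ)].
With r = 0.0584 m, L = 0.198 m, θ = 141.7°: the bracketed kinematic factor |dx/dθ| = 0.027673 m.
ω = v/|dx/dθ| = 8.62/0.027673 = 311.49 rad/s.
N = 60ω/(2π) = 2974.5 rpm.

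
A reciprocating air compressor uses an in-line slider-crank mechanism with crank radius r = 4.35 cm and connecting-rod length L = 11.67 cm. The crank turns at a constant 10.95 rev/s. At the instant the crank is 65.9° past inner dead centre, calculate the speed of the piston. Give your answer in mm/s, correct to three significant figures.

ω = 2π·10.9 = 68.8 rad/s
For an in-line slider-crank, x = r cosθ + √(L² − r² sin²θ), so v = −rω sinθ·[1 + r cosθ/√(L² − r² sin²θ)].
With r = 0.0435 m, L = 0.1167 m, θ = 65.9°: √(L² − r² sin²θ) = 0.10974 m.
v = −0.0435·68.8·0.91283·[1 + 0.0435·0.40833/0.10974] = -3.1742 m/s.
|v| = 3.1742 m/s = 3174.2 mm/s.

3170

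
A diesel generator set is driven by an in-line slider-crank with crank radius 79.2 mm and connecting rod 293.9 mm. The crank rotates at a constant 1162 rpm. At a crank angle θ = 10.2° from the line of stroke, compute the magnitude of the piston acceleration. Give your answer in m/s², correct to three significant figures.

ω = 2π·1162/60 = 121.7 rad/s
x(θ) = r cosθ + √(L² − r² sin²θ); with ω constant, a = ω²·d²x/dθ².
d²x/dθ² = −r cosθ − r²(cos2θ)/√u − r⁴ sin²2θ/(4u^{3/2}),  u = L² − r² sin²θ = 0.0861805 m².
Substituting r = 0.0792 m, L = 0.2939 m, θ = 10.2°: d²x/dθ² = -0.098023 m.
a = ω²·d²x/dθ² = (121.7)²·(-0.098023) = -1451.4 m/s²;  |a| = 1451.4 m/s².

1450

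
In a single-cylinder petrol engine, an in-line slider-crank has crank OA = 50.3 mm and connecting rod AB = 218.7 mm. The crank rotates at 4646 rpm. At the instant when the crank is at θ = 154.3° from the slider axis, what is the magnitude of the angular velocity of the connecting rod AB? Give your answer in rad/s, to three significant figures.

ω = 486.5 rad/s (converted from 4646 rpm).
The rod makes angle φ with the slider axis where L sinφ = r sinθ; differentiating, L cosφ·φ̇ = r ω cosθ.
L cosφ = √(L² − r² sin²θ) = 0.21761 m.
|ω_rod| = r ω |cosθ| / √(L² − r² sin²θ) = 0.0503·486.5·0.90108/0.21761 = 101.34 rad/s.

101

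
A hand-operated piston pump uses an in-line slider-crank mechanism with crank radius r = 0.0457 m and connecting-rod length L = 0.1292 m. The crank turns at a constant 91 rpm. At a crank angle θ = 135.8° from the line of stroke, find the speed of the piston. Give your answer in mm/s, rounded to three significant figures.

224

ω = 2π·91/60 = 9.529 rad/s
For an in-line slider-crank, x = r cosθ + √(L² − r² sin²θ), so v = −rω sinθ·[1 + r cosθ/√(L² − r² sin²θ)].
With r = 0.0457 m, L = 0.1292 m, θ = 135.8°: √(L² − r² sin²θ) = 0.12521 m.
v = −0.0457·9.529·0.69717·[1 + 0.0457·-0.71691/0.12521] = -0.22417 m/s.
|v| = 0.22417 m/s = 224.17 mm/s.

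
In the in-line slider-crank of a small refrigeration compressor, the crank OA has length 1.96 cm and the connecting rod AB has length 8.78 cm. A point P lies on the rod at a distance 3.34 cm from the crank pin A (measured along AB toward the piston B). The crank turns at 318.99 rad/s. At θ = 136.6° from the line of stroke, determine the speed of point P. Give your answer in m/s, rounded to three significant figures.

ω = 319 rad/s.  Crank-pin speed |V_A| = rω = 6.2522 m/s, perpendicular to OA.
Rod angle: sinφ = −(r/L) sinθ ⇒ φ = -8.823°; ω_rod = −rω cosθ/√(L²−r²sin²θ) = +52.359 rad/s.
V_P = V_A + ω_rod × AP, with AP = 0.0334 m along the rod.
Components: V_Px = −rω sinθ − a·ω_rod·sinφ = -4.0276 m/s;  V_Py = rω cosθ + a·ω_rod·cosφ = -2.8146 m/s.
|V_P| = √(V_Px² + V_Py²) = 4.9136 m/s.

4.91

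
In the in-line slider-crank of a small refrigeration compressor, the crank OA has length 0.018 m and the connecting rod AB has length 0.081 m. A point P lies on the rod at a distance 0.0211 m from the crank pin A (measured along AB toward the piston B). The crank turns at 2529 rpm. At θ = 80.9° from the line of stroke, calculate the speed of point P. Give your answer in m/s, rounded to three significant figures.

ω = 264.8 rad/s.  Crank-pin speed |V_A| = rω = 4.7671 m/s, perpendicular to OA.
Rod angle: sinφ = −(r/L) sinθ ⇒ φ = -12.675°; ω_rod = −rω cosθ/√(L²−r²sin²θ) = -9.5405 rad/s.
V_P = V_A + ω_rod × AP, with AP = 0.0211 m along the rod.
Components: V_Px = −rω sinθ − a·ω_rod·sinφ = -4.7512 m/s;  V_Py = rω cosθ + a·ω_rod·cosφ = +0.55755 m/s.
|V_P| = √(V_Px² + V_Py²) = 4.7838 m/s.

4.78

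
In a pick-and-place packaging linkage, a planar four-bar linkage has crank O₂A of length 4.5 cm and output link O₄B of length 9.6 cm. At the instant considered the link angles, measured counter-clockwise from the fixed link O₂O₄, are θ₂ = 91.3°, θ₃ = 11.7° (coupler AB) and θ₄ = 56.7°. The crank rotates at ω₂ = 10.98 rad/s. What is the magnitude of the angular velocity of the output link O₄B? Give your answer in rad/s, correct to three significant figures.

ω₂ = 10.98 rad/s
Differentiating the loop-closure r₂e^{iθ₂}+r₃e^{iθ₃}=r₁+r₄e^{iθ₄} gives r₂ω₂e^{iθ₂}+r₃ω₃e^{iθ₃}=r₄ω₄e^{iθ₄}.
Eliminating the other unknown: ω₄ = r₂ω₂ sin(θ₂−θ₃) / [r₄ sin(θ₄−θ₃)].
Numerator sine = +0.98357; denominator sine = +0.70711.
Result = 0.045·10.98·(+0.98357) / (0.096·(+0.70711)) = +7.1592 rad/s; magnitude 7.1592 rad/s.

7.16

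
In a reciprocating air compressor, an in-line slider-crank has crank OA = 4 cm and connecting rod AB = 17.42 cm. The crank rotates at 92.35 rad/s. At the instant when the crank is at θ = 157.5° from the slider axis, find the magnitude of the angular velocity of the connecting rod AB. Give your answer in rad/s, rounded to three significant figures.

19.7

ω = 92.35 rad/s
The rod makes angle φ with the slider axis where L sinφ = r sinθ; differentiating, L cosφ·φ̇ = r ω cosθ.
L cosφ = √(L² − r² sin²θ) = 0.17353 m.
|ω_rod| = r ω |cosθ| / √(L² − r² sin²θ) = 0.04·92.35·0.92388/0.17353 = 19.667 rad/s.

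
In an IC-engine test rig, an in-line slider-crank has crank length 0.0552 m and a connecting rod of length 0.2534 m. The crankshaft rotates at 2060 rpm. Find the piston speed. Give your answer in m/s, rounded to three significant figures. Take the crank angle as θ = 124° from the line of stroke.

ω = 2π·2060/60 = 215.7 rad/s
For an in-line slider-crank, x = r cosθ + √(L² − r² sin²θ), so v = −rω sinθ·[1 + r cosθ/√(L² − r² sin²θ)].
With r = 0.0552 m, L = 0.2534 m, θ = 124°: √(L² − r² sin²θ) = 0.24923 m.
v = −0.0552·215.7·0.82904·[1 + 0.0552·-0.55919/0.24923] = -8.6494 m/s.
|v| = 8.6494 m/s.

8.65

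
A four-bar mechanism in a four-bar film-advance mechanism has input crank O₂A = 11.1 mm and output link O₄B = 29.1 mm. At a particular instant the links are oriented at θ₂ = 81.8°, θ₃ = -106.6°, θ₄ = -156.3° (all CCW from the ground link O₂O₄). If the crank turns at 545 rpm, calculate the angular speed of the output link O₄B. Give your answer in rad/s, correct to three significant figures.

ω₂ = 57.07 rad/s (from 545 rpm).
Differentiating the loop-closure r₂e^{iθ₂}+r₃e^{iθ₃}=r₁+r₄e^{iθ₄} gives r₂ω₂e^{iθ₂}+r₃ω₃e^{iθ₃}=r₄ω₄e^{iθ₄}.
Eliminating the other unknown: ω₄ = r₂ω₂ sin(θ₂−θ₃) / [r₄ sin(θ₄−θ₃)].
Numerator sine = -0.14608; denominator sine = -0.76267.
Result = 0.0111·57.07·(-0.14608) / (0.0291·(-0.76267)) = +4.1698 rad/s; magnitude 4.1698 rad/s.

4.17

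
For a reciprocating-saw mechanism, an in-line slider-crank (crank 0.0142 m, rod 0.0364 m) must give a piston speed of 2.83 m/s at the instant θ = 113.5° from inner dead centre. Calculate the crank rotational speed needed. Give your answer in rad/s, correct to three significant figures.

261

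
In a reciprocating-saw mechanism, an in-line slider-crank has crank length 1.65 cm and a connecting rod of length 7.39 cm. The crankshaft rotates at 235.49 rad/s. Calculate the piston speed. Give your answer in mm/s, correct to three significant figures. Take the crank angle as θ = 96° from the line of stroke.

ω = 235.5 rad/s
For an in-line slider-crank, x = r cosθ + √(L² − r² sin²θ), so v = −rω sinθ·[1 + r cosθ/√(L² − r² sin²θ)].
With r = 0.0165 m, L = 0.0739 m, θ = 96°: √(L² − r² sin²θ) = 0.072055 m.
v = −0.0165·235.5·0.99452·[1 + 0.0165·-0.10453/0.072055] = -3.7718 m/s.
|v| = 3.7718 m/s = 3771.8 mm/s.

3770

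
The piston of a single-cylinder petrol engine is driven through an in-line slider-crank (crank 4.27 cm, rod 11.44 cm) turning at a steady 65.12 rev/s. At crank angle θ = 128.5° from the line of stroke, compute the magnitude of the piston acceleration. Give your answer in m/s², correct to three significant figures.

ω = 2π·65.1 = 409.2 rad/s
x(θ) = r cosθ + √(L² − r² sin²θ); with ω constant, a = ω²·d²x/dθ².
d²x/dθ² = −r cosθ − r²(cos2θ)/√u − r⁴ sin²2θ/(4u^{3/2}),  u = L² − r² sin²θ = 0.0119706 m².
Substituting r = 0.0427 m, L = 0.1144 m, θ = 128.5°: d²x/dθ² = +0.029728 m.
a = ω²·d²x/dθ² = (409.2)²·(+0.029728) = +4976.8 m/s²;  |a| = 4976.8 m/s².

4980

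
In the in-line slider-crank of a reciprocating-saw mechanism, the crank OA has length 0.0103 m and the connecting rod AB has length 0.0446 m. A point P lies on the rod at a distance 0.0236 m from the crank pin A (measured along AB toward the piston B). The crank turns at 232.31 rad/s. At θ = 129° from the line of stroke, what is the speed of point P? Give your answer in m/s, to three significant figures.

1.86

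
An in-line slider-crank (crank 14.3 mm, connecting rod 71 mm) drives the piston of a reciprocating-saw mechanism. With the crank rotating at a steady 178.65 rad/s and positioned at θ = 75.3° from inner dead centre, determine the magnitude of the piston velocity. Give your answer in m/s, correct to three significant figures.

ω = 178.7 rad/s
For an in-line slider-crank, x = r cosθ + √(L² − r² sin²θ), so v = −rω sinθ·[1 + r cosθ/√(L² − r² sin²θ)].
With r = 0.0143 m, L = 0.071 m, θ = 75.3°: √(L² − r² sin²θ) = 0.06964 m.
v = −0.0143·178.7·0.96727·[1 + 0.0143·0.25376/0.06964] = -2.5998 m/s.
|v| = 2.5998 m/s.

2.60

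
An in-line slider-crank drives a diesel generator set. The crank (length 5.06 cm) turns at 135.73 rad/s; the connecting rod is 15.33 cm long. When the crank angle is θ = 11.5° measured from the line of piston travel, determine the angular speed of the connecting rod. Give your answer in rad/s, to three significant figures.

44.0

ω = 135.7 rad/s
The rod makes angle φ with the slider axis where L sinφ = r sinθ; differentiating, L cosφ·φ̇ = r ω cosθ.
L cosφ = √(L² − r² sin²θ) = 0.15297 m.
|ω_rod| = r ω |cosθ| / √(L² − r² sin²θ) = 0.0506·135.7·0.97992/0.15297 = 43.997 rad/s.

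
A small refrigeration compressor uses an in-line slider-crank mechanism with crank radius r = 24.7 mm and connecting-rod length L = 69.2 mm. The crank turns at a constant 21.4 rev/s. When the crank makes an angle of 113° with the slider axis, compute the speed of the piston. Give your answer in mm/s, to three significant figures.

2610

ω = 2π·21.4 = 134.5 rad/s
For an in-line slider-crank, x = r cosθ + √(L² − r² sin²θ), so v = −rω sinθ·[1 + r cosθ/√(L² − r² sin²θ)].
With r = 0.0247 m, L = 0.0692 m, θ = 113°: √(L² − r² sin²θ) = 0.065358 m.
v = −0.0247·134.5·0.92050·[1 + 0.0247·-0.39073/0.065358] = -2.6057 m/s.
|v| = 2.6057 m/s = 2605.7 mm/s.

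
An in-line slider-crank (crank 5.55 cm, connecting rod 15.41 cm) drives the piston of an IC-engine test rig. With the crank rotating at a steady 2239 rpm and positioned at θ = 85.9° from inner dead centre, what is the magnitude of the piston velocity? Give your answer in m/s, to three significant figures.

ω = 2π·2239/60 = 234.5 rad/s
For an in-line slider-crank, x = r cosθ + √(L² − r² sin²θ), so v = −rω sinθ·[1 + r cosθ/√(L² − r² sin²θ)].
With r = 0.0555 m, L = 0.1541 m, θ = 85.9°: √(L² − r² sin²θ) = 0.14381 m.
v = −0.0555·234.5·0.99744·[1 + 0.0555·0.07150/0.14381] = -13.338 m/s.
|v| = 13.338 m/s.

13.3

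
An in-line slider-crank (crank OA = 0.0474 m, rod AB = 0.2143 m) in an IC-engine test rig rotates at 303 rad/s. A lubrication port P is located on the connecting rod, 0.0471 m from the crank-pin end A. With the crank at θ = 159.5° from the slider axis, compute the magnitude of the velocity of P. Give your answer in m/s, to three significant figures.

11.5

ω = 303 rad/s.  Crank-pin speed |V_A| = rω = 14.362 m/s, perpendicular to OA.
Rod angle: sinφ = −(r/L) sinθ ⇒ φ = -4.443°; ω_rod = −rω cosθ/√(L²−r²sin²θ) = +62.964 rad/s.
V_P = V_A + ω_rod × AP, with AP = 0.0471 m along the rod.
Components: V_Px = −rω sinθ − a·ω_rod·sinφ = -4.8 m/s;  V_Py = rω cosθ + a·ω_rod·cosφ = -10.496 m/s.
|V_P| = √(V_Px² + V_Py²) = 11.541 m/s.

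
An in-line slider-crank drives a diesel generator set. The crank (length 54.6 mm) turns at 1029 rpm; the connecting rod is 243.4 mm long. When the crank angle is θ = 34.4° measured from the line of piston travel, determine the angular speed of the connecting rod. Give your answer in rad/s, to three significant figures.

20.1

ω = 107.8 rad/s (converted from 1029 rpm).
The rod makes angle φ with the slider axis where L sinφ = r sinθ; differentiating, L cosφ·φ̇ = r ω cosθ.
L cosφ = √(L² − r² sin²θ) = 0.24144 m.
|ω_rod| = r ω |cosθ| / √(L² − r² sin²θ) = 0.0546·107.8·0.82511/0.24144 = 20.107 rad/s.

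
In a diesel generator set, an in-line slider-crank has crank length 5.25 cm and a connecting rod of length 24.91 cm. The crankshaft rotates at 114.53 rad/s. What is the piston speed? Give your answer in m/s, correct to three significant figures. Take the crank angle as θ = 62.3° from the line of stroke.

5.85

ω = 114.5 rad/s
For an in-line slider-crank, x = r cosθ + √(L² − r² sin²θ), so v = −rω sinθ·[1 + r cosθ/√(L² − r² sin²θ)].
With r = 0.0525 m, L = 0.2491 m, θ = 62.3°: √(L² − r² sin²θ) = 0.24472 m.
v = −0.0525·114.5·0.88539·[1 + 0.0525·0.46484/0.24472] = -5.8546 m/s.
|v| = 5.8546 m/s.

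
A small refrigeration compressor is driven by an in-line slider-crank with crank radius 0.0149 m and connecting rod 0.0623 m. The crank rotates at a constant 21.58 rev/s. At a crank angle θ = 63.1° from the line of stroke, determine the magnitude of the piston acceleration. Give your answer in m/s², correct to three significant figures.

ω = 2π·21.6 = 135.6 rad/s
x(θ) = r cosθ + √(L² − r² sin²θ); with ω constant, a = ω²·d²x/dθ².
d²x/dθ² = −r cosθ − r²(cos2θ)/√u − r⁴ sin²2θ/(4u^{3/2}),  u = L² − r² sin²θ = 0.00370472 m².
Substituting r = 0.0149 m, L = 0.0623 m, θ = 63.1°: d²x/dθ² = -0.0046226 m.
a = ω²·d²x/dθ² = (135.6)²·(-0.0046226) = -84.987 m/s²;  |a| = 84.987 m/s².

85.0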